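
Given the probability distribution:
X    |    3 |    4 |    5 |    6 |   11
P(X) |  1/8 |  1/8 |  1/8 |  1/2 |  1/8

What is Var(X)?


E[X] = 47/8
E[X²] = 315/8
Var(X) = E[X²] - (E[X])² = 315/8 - 2209/64 = 311/64

Var(X) = 311/64 ≈ 4.8594


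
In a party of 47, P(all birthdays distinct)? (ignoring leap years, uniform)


P(all different) = Π(365-i)/365 for i=0..46
= (365/365)×(364/365)×...×(319/365)
= 0.045226

P ≈ 0.0452 ≈ 4.52%


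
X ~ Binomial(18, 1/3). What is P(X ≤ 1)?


P(X ≤ 1) = Σ P(X=i) for i=0..1
P(X=0) = 262144/387420489
P(X=1) = 262144/43046721
Sum = 2621440/387420489

P(X ≤ 1) = 2621440/387420489 ≈ 0.68%


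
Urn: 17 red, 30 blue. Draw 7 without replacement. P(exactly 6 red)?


Hypergeometric: C(17,6)×C(30,1)/C(47,7)
= 12376×30/62891499 = 123760/20963833

P(X=6) = 123760/20963833 ≈ 0.59%


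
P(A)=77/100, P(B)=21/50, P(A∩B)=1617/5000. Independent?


P(A)×P(B) = 1617/5000
P(A∩B) = 1617/5000
Equal ✓ → Independent

Yes, independent


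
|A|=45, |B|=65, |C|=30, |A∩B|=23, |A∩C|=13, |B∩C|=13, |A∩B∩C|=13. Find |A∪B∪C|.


|A∪B∪C| = 45+65+30-23-13-13+13 = 104

|A∪B∪C| = 104


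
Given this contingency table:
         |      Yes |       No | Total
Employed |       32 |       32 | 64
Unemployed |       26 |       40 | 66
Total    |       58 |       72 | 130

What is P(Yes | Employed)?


P(Yes | Employed) = 32/(32+32) = 32/64 = 1/2

P(Yes|Employed) = 1/2 ≈ 50.00%


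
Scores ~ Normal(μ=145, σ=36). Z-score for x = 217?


z = (x - μ)/σ = (217 - 145)/36 = 2.0

z = 2.0


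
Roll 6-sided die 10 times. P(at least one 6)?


P(no 6)^10 = (5/6)^10 = 9765625/60466176
P(≥1) = 1 - 9765625/60466176 = 50700551/60466176

P = 50700551/60466176 ≈ 83.85%


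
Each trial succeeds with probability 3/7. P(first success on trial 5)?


Geometric: P(X=5) = (1-p)^(k-1)×p = (4/7)^4×3/7 = 768/16807

P(X=5) = 768/16807 ≈ 4.57%


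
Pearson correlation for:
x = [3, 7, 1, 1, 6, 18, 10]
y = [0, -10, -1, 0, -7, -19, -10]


n=7, Σx=46, Σy=-47, Σxy=-555, Σx²=520, Σy²=611
r = (7×(-555) - 46×(-47))/√((7×520 - 46²)(7×611 - (-47)²))
= -1723/√(1524×2068) = -1723/√3151632 ≈ -1723/1775.2836 ≈ -0.9705

r ≈ -0.9705


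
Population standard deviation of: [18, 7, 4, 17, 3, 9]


Mean = 58/6 = 29/3
  (18-29/3)²=625/9
  (7-29/3)²=64/9
  (4-29/3)²=289/9
  (17-29/3)²=484/9
  (3-29/3)²=400/9
  (9-29/3)²=4/9
Σ(x-μ)² = 622/3
σ² = (622/3)/6 = 311/9

σ = √(311/9) ≈ 5.8784


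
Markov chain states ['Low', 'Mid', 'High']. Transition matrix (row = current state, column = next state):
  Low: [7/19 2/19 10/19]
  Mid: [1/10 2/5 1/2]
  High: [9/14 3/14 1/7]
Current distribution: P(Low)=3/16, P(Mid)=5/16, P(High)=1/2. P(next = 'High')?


P(next=High) = Σᵢ P(now=i)×P(i→High)
= 3/16×10/19 + 5/16×1/2 + 1/2×1/7
= 15/152 + 5/32 + 1/14 = 1389/4256

P = 1389/4256 ≈ 0.3264


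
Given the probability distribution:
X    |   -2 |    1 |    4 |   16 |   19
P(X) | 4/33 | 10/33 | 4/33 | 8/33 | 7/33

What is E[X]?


E[X] = Σ x·P(X=x)
= (-2)×(4/33) + (1)×(10/33) + (4)×(4/33) + (16)×(8/33) + (19)×(7/33)
= 93/11

E[X] = 93/11


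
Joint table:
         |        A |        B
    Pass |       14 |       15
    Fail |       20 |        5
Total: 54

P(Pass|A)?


P(Pass|A) = 14/(14+20) = 14/34 = 7/17

P = 7/17 ≈ 41.18%


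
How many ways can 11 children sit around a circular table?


Circular arrangements of 11 distinct objects: fix one position to break rotational symmetry.
(n-1)! = 10! = 3628800

3628800


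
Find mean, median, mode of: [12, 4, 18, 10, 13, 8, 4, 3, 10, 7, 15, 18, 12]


Sorted: [3, 4, 4, 7, 8, 10, 10, 12, 12, 13, 15, 18, 18]
Mean = 134/13
Median = 10
Freq: {12: 2, 4: 2, 18: 2, 10: 2, 13: 1, 8: 1, 3: 1, 7: 1, 15: 1}
Mode: [4, 10, 12, 18]

Mean=134/13, Median=10, Mode=[4, 10, 12, 18]


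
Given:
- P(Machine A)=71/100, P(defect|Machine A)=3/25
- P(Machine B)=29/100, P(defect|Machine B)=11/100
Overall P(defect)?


P(B) = Σ P(B|Aᵢ)×P(Aᵢ)
  3/25×71/100 = 213/2500
  11/100×29/100 = 319/10000
Sum = 1171/10000

P(defect) = 1171/10000 ≈ 11.71%


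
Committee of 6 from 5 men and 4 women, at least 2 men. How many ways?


Count by #men:
  2M,4W: C(5,2)×C(4,4)=10
  3M,3W: C(5,3)×C(4,3)=40
  4M,2W: C(5,4)×C(4,2)=30
  5M,1W: C(5,5)×C(4,1)=4
Total = 84

84


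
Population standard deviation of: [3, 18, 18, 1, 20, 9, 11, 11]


Mean = 91/8
  (3-91/8)²=4489/64
  (18-91/8)²=2809/64
  (18-91/8)²=2809/64
  (1-91/8)²=6889/64
  (20-91/8)²=4761/64
  (9-91/8)²=361/64
  (11-91/8)²=9/64
  (11-91/8)²=9/64
Σ(x-μ)² = 2767/8
σ² = (2767/8)/8 = 2767/64

σ = √(2767/64) ≈ 6.5753


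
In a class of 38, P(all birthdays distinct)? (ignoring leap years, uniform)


P(all different) = Π(365-i)/365 for i=0..37
= (365/365)×(364/365)×...×(328/365)
= 0.135932

P ≈ 0.1359 ≈ 13.59%


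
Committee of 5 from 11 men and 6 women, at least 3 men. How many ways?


Count by #men:
  3M,2W: C(11,3)×C(6,2)=2475
  4M,1W: C(11,4)×C(6,1)=1980
  5M,0W: C(11,5)×C(6,0)=462
Total = 4917

4917


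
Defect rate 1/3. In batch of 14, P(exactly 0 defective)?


Binomial: P(X=0) = C(14,0)×p^0×(1-p)^14
= 1 × 1 × 16384/4782969 = 16384/4782969

P(X=0) = 16384/4782969 ≈ 0.34%


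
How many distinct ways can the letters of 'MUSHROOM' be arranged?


Letters: 8, freq: {'M': 2, 'U': 1, 'S': 1, 'H': 1, 'R': 1, 'O': 2}
8!/(2!×1!×1!×1!×1!×2!) = 40320/4 = 10080

10080


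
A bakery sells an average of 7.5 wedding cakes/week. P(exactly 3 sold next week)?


Poisson(λ=7.5): P(X=3) = e^(-λ)×λ^k/k!
= e^(-7.5) × 7.5^3 / 3!
≈ 0.0005530843701 × 421.875 / 6 ≈ 0.038889

P(X=3) ≈ 0.038889 ≈ 3.89%


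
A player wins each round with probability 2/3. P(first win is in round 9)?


Geometric: P(X=9) = (1-p)^(k-1)×p = (1/3)^8×2/3 = 2/19683

P(X=9) = 2/19683 ≈ 0.01%


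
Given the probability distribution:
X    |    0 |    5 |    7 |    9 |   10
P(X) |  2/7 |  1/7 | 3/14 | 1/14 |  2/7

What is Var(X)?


E[X] = 40/7
E[X²] = 339/7
Var(X) = E[X²] - (E[X])² = 339/7 - 1600/49 = 773/49

Var(X) = 773/49 ≈ 15.7755


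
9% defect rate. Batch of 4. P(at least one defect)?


P(all good) = (91/100)^4 = 68574961/100000000
P(≥1 defect) = 31425039/100000000

P = 31425039/100000000 ≈ 31.43%


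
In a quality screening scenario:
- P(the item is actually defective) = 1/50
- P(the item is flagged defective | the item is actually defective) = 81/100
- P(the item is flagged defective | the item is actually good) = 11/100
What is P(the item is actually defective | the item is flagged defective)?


Using Bayes' theorem:
P(A|B) = P(B|A)·P(A) / P(B)

P(the item is flagged defective) = 81/100 × 1/50 + 11/100 × 49/50
= 81/5000 + 539/5000 = 31/250

P(the item is actually defective|the item is flagged defective) = (81/5000) / (31/250) = 81/620

P(the item is actually defective|the item is flagged defective) = 81/620 ≈ 13.06%


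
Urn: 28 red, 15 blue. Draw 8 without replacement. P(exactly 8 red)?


Hypergeometric: C(28,8)×C(15,0)/C(43,8)
= 3108105×1/145008513 = 26565/1239389

P(X=8) = 26565/1239389 ≈ 2.14%


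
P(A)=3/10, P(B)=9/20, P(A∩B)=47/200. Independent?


P(A)×P(B) = 27/200
P(A∩B) = 47/200
Not equal → NOT independent

No, not independent


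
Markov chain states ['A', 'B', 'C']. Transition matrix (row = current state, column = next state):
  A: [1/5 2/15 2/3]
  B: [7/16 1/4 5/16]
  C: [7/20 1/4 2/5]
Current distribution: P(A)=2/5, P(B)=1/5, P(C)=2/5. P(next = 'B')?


P(next=B) = Σᵢ P(now=i)×P(i→B)
= 2/5×2/15 + 1/5×1/4 + 2/5×1/4
= 4/75 + 1/20 + 1/10 = 61/300

P = 61/300 ≈ 0.2033


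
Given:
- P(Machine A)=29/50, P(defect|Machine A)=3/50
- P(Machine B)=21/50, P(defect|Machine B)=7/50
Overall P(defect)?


P(B) = Σ P(B|Aᵢ)×P(Aᵢ)
  3/50×29/50 = 87/2500
  7/50×21/50 = 147/2500
Sum = 117/1250

P(defect) = 117/1250 ≈ 9.36%


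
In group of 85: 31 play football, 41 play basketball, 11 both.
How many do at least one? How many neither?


|A∪B| = 31+41-11 = 61
Neither = 85-61 = 24

At least one: 61; Neither: 24


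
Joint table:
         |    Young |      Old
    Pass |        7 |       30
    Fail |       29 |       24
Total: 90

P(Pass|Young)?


P(Pass|Young) = 7/(7+29) = 7/36

P = 7/36 ≈ 19.44%


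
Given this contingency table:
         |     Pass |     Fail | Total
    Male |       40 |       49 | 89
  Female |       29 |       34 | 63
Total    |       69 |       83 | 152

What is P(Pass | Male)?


P(Pass | Male) = 40/(40+49) = 40/89

P(Pass|Male) = 40/89 ≈ 44.94%


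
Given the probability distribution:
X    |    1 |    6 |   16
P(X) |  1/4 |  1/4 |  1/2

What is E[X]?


E[X] = Σ x·P(X=x)
= (1)×(1/4) + (6)×(1/4) + (16)×(1/2)
= 39/4

E[X] = 39/4


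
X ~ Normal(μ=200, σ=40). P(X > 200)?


z = (200-200)/40 = 0.0
P(X > 200) = 1 - P(Z ≤ 0.0) = 1 - 0.5000 = 0.5000

P(X > 200) ≈ 0.5000


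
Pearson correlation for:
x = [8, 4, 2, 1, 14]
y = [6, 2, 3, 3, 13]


n=5, Σx=29, Σy=27, Σxy=247, Σx²=281, Σy²=227
r = (5×247 - 29×27)/√((5×281 - 29²)(5×227 - 27²))
= 452/√(564×406) = 452/√228984 ≈ 452/478.5227 ≈ 0.9446

r ≈ 0.9446


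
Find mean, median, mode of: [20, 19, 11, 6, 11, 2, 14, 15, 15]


Sorted: [2, 6, 11, 11, 14, 15, 15, 19, 20]
Mean = 113/9
Median = 14
Freq: {20: 1, 19: 1, 11: 2, 6: 1, 2: 1, 14: 1, 15: 2}
Mode: [11, 15]

Mean=113/9, Median=14, Mode=[11, 15]


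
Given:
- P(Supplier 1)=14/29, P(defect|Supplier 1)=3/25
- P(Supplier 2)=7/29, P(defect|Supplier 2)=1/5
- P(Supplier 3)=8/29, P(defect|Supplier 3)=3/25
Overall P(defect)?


P(B) = Σ P(B|Aᵢ)×P(Aᵢ)
  3/25×14/29 = 42/725
  1/5×7/29 = 7/145
  3/25×8/29 = 24/725
Sum = 101/725

P(defect) = 101/725 ≈ 13.93%


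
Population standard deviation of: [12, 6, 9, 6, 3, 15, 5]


Mean = 56/7 = 8
  (12-8)²=16
  (6-8)²=4
  (9-8)²=1
  (6-8)²=4
  (3-8)²=25
  (15-8)²=49
  (5-8)²=9
Σ(x-μ)² = 108
σ² = 108/7

σ = √(108/7) ≈ 3.9279


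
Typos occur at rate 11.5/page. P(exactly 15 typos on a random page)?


Poisson(λ=11.5): P(X=15) = e^(-λ)×λ^k/k!
= e^(-11.5) × 11.5^15 / 15!
≈ 1.01300936e-05 × 8.13706162916e+15 / 1307674368000 ≈ 0.063035

P(X=15) ≈ 0.063035 ≈ 6.30%


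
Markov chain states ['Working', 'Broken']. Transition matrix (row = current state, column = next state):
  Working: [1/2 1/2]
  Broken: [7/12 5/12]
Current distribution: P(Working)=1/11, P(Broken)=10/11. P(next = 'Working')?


P(next=Working) = Σᵢ P(now=i)×P(i→Working)
= 1/11×1/2 + 10/11×7/12
= 1/22 + 35/66 = 19/33

P = 19/33 ≈ 0.5758


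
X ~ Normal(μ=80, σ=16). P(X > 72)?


z = (72-80)/16 = -0.5
P(X > 72) = 1 - P(Z ≤ -0.5) = 1 - 0.3085 = 0.6915

P(X > 72) ≈ 0.6915


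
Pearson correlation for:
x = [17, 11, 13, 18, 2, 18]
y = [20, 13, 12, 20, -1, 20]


n=6, Σx=79, Σy=84, Σxy=1357, Σx²=1231, Σy²=1514
r = (6×1357 - 79×84)/√((6×1231 - 79²)(6×1514 - 84²))
= 1506/√(1145×2028) = 1506/√2322060 ≈ 1506/1523.8307 ≈ 0.9883

r ≈ 0.9883


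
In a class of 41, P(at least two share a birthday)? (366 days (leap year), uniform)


P(all different) = Π(366-i)/366 for i=0..40
= 0.097493
P(match) = 1 - 0.097493 = 0.902507

P ≈ 0.9025 ≈ 90.25%


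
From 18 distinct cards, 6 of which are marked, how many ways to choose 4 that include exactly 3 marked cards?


Choose 3 of the 6 marked cards and 1 of the other 12 cards:
C(6,3)×C(12,1) = 20×12 = 240

240


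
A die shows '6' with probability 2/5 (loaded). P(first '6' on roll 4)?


Geometric: P(X=4) = (1-p)^(k-1)×p = (3/5)^3×2/5 = 54/625

P(X=4) = 54/625 ≈ 8.64%


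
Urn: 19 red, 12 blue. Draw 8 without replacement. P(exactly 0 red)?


Hypergeometric: C(19,0)×C(12,8)/C(31,8)
= 1×495/7888725 = 11/175305

P(X=0) = 11/175305 ≈ 0.01%


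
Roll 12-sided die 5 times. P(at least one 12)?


P(no 12)^5 = (11/12)^5 = 161051/248832
P(≥1) = 1 - 161051/248832 = 87781/248832

P = 87781/248832 ≈ 35.28%


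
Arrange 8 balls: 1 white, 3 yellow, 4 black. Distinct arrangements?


8!/(1!×3!×4!) = 280

280


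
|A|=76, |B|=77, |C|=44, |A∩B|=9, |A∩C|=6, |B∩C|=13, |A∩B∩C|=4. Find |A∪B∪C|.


|A∪B∪C| = 76+77+44-9-6-13+4 = 173

|A∪B∪C| = 173


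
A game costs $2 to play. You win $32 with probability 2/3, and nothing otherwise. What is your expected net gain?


E[gain] = (32-2)×2/3 + (-2)×1/3
= 20 - 2/3 = 58/3

Expected net gain = $58/3 ≈ $19.33


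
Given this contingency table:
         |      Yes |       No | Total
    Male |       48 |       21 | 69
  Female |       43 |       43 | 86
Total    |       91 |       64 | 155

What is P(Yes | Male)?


P(Yes | Male) = 48/(48+21) = 48/69 = 16/23

P(Yes|Male) = 16/23 ≈ 69.57%


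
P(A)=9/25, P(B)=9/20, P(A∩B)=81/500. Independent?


P(A)×P(B) = 81/500
P(A∩B) = 81/500
Equal ✓ → Independent

Yes, independent


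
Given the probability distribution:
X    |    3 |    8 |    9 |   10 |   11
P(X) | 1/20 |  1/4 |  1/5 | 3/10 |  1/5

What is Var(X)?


E[X] = 183/20
E[X²] = 1737/20
Var(X) = E[X²] - (E[X])² = 1737/20 - 33489/400 = 1251/400

Var(X) = 1251/400 ≈ 3.1275


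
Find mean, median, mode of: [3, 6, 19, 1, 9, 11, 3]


Sorted: [1, 3, 3, 6, 9, 11, 19]
Mean = 52/7
Median = 6
Freq: {3: 2, 6: 1, 19: 1, 1: 1, 9: 1, 11: 1}
Mode: [3]

Mean=52/7, Median=6, Mode=3


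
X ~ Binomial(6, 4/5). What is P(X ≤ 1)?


P(X ≤ 1) = Σ P(X=i) for i=0..1
P(X=0) = 1/15625
P(X=1) = 24/15625
Sum = 1/625

P(X ≤ 1) = 1/625 ≈ 0.16%


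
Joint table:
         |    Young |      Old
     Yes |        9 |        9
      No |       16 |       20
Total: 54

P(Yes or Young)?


P(Yes∨Young) = P(Yes) + P(Young) - P(Yes∧Young)
= (18 + 25 - 9)/54 = 34/54 = 17/27

P = 17/27 ≈ 62.96%


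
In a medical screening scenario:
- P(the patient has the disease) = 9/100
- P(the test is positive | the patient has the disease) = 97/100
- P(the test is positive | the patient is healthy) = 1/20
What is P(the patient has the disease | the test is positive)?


Using Bayes' theorem:
P(A|B) = P(B|A)·P(A) / P(B)

P(the test is positive) = 97/100 × 9/100 + 1/20 × 91/100
= 873/10000 + 91/2000 = 83/625

P(the patient has the disease|the test is positive) = (873/10000) / (83/625) = 873/1328

P(the patient has the disease|the test is positive) = 873/1328 ≈ 65.74%


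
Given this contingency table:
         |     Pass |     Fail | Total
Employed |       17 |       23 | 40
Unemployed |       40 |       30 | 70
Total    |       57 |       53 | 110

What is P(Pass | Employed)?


P(Pass | Employed) = 17/(17+23) = 17/40

P(Pass|Employed) = 17/40 ≈ 42.50%


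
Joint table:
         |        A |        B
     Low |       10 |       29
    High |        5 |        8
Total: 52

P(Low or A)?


P(Low∨A) = P(Low) + P(A) - P(Low∧A)
= (39 + 15 - 10)/52 = 44/52 = 11/13

P = 11/13 ≈ 84.62%


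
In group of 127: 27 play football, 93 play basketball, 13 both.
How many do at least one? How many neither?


|A∪B| = 27+93-13 = 107
Neither = 127-107 = 20

At least one: 107; Neither: 20


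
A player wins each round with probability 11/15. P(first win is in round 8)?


Geometric: P(X=8) = (1-p)^(k-1)×p = (4/15)^7×11/15 = 180224/2562890625

P(X=8) = 180224/2562890625 ≈ 0.01%


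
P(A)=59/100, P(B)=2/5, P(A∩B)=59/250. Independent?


P(A)×P(B) = 59/250
P(A∩B) = 59/250
Equal ✓ → Independent

Yes, independent


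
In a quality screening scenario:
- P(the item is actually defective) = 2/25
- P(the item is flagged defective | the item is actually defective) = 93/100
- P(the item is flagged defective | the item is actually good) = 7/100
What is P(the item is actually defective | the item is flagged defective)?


Using Bayes' theorem:
P(A|B) = P(B|A)·P(A) / P(B)

P(the item is flagged defective) = 93/100 × 2/25 + 7/100 × 23/25
= 93/1250 + 161/2500 = 347/2500

P(the item is actually defective|the item is flagged defective) = (93/1250) / (347/2500) = 186/347

P(the item is actually defective|the item is flagged defective) = 186/347 ≈ 53.60%


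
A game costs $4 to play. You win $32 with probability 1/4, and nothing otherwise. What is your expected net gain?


E[gain] = (32-4)×1/4 + (-4)×3/4
= 7 - 3 = 4

Expected net gain = $4 ≈ $4.00


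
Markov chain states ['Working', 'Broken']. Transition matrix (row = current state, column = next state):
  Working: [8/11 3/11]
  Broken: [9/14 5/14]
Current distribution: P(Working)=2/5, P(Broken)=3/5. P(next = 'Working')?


P(next=Working) = Σᵢ P(now=i)×P(i→Working)
= 2/5×8/11 + 3/5×9/14
= 16/55 + 27/70 = 521/770

P = 521/770 ≈ 0.6766


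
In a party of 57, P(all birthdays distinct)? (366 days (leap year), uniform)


P(all different) = Π(366-i)/366 for i=0..56
= (366/366)×(365/366)×...×(310/366)
= 0.010010

P ≈ 0.0100 ≈ 1.00%


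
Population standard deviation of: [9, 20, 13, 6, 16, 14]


Mean = 78/6 = 13
  (9-13)²=16
  (20-13)²=49
  (13-13)²=0
  (6-13)²=49
  (16-13)²=9
  (14-13)²=1
Σ(x-μ)² = 124
σ² = 124/6 = 62/3

σ = √(62/3) ≈ 4.5461


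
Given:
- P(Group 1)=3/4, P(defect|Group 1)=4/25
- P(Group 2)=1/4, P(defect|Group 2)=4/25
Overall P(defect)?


P(B) = Σ P(B|Aᵢ)×P(Aᵢ)
  4/25×3/4 = 3/25
  4/25×1/4 = 1/25
Sum = 4/25

P(defect) = 4/25 ≈ 16.00%


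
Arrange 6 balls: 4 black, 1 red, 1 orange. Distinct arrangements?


6!/(4!×1!×1!) = 30

30


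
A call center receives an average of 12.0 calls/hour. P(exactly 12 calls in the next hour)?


Poisson(λ=12.0): P(X=12) = e^(-λ)×λ^k/k!
= e^(-12.0) × 12.0^12 / 12!
≈ 6.144212353e-06 × 8.91610044826e+12 / 479001600 ≈ 0.114368

P(X=12) ≈ 0.114368 ≈ 11.44%


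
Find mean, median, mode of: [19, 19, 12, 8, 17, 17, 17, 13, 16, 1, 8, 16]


Sorted: [1, 8, 8, 12, 13, 16, 16, 17, 17, 17, 19, 19]
Mean = 163/12
Median = 16
Freq: {19: 2, 12: 1, 8: 2, 17: 3, 13: 1, 16: 2, 1: 1}
Mode: [17]

Mean=163/12, Median=16, Mode=17


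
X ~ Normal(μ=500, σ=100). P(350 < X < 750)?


z₁=(350-500)/100=-1.5, z₂=(750-500)/100=2.5
P = Φ(2.5) - Φ(-1.5) = 0.993790 - 0.066807 = 0.926983 ≈ 0.9270

P(350 < X < 750) ≈ 0.9270


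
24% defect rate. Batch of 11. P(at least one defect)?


P(all good) = (19/25)^11 = 116490258898219/2384185791015625
P(≥1 defect) = 2267695532117406/2384185791015625

P = 2267695532117406/2384185791015625 ≈ 95.11%


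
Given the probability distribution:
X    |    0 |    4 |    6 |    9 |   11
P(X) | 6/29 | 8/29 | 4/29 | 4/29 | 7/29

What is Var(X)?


E[X] = 169/29
E[X²] = 1443/29
Var(X) = E[X²] - (E[X])² = 1443/29 - 28561/841 = 13286/841

Var(X) = 13286/841 ≈ 15.7979


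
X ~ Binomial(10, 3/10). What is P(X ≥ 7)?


P(X ≥ 7) = Σ P(X=i) for i=7..10
P(X=7) = 2250423/250000000
P(X=8) = 2893401/2000000000
P(X=9) = 137781/1000000000
P(X=10) = 59049/10000000000
Sum = 6620049/625000000

P(X ≥ 7) = 6620049/625000000 ≈ 1.06%


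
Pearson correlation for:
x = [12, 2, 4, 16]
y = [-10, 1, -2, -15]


n=4, Σx=34, Σy=-26, Σxy=-366, Σx²=420, Σy²=330
r = (4×(-366) - 34×(-26))/√((4×420 - 34²)(4×330 - (-26)²))
= -580/√(524×644) = -580/√337456 ≈ -580/580.9096 ≈ -0.9984

r ≈ -0.9984


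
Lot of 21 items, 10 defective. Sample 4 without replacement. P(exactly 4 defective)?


Hypergeometric: C(10,4)×C(11,0)/C(21,4)
= 210×1/5985 = 2/57

P(X=4) = 2/57 ≈ 3.51%


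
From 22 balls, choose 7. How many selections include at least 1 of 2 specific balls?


Complement: C(22,7) - C(20,7) = 170544 - 77520 = 93024

93024


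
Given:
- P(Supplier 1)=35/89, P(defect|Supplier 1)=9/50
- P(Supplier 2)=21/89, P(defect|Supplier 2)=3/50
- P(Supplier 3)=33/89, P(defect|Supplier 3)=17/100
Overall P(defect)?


P(B) = Σ P(B|Aᵢ)×P(Aᵢ)
  9/50×35/89 = 63/890
  3/50×21/89 = 63/4450
  17/100×33/89 = 561/8900
Sum = 1317/8900

P(defect) = 1317/8900 ≈ 14.80%


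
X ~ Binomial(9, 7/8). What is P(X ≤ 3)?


P(X ≤ 3) = Σ P(X=i) for i=0..3
P(X=0) = 1/134217728
P(X=1) = 63/134217728
P(X=2) = 441/33554432
P(X=3) = 7203/33554432
Sum = 1915/8388608

P(X ≤ 3) = 1915/8388608 ≈ 0.02%


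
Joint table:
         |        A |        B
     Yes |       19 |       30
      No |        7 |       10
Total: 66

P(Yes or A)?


P(Yes∨A) = P(Yes) + P(A) - P(Yes∧A)
= (49 + 26 - 19)/66 = 56/66 = 28/33

P = 28/33 ≈ 84.85%


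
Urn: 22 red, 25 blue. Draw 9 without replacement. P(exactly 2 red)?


Hypergeometric: C(22,2)×C(25,7)/C(47,9)
= 231×480700/1362649145 = 87780/1077193

P(X=2) = 87780/1077193 ≈ 8.15%


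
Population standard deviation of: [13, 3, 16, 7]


Mean = 39/4
  (13-39/4)²=169/16
  (3-39/4)²=729/16
  (16-39/4)²=625/16
  (7-39/4)²=121/16
Σ(x-μ)² = 411/4
σ² = (411/4)/4 = 411/16

σ = √(411/16) ≈ 5.0683


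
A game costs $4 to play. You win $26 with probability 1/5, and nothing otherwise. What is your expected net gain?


E[gain] = (26-4)×1/5 + (-4)×4/5
= 22/5 - 16/5 = 6/5

Expected net gain = $6/5 ≈ $1.20


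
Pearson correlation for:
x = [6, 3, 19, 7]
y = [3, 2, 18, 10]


n=4, Σx=35, Σy=33, Σxy=436, Σx²=455, Σy²=437
r = (4×436 - 35×33)/√((4×455 - 35²)(4×437 - 33²))
= 589/√(595×659) = 589/√392105 ≈ 589/626.1829 ≈ 0.9406

r ≈ 0.9406


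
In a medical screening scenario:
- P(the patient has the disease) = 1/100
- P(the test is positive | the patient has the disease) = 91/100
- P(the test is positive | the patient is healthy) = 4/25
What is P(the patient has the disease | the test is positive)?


Using Bayes' theorem:
P(A|B) = P(B|A)·P(A) / P(B)

P(the test is positive) = 91/100 × 1/100 + 4/25 × 99/100
= 91/10000 + 99/625 = 67/400

P(the patient has the disease|the test is positive) = (91/10000) / (67/400) = 91/1675

P(the patient has the disease|the test is positive) = 91/1675 ≈ 5.43%


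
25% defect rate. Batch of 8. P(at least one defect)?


P(all good) = (3/4)^8 = 6561/65536
P(≥1 defect) = 58975/65536

P = 58975/65536 ≈ 89.99%


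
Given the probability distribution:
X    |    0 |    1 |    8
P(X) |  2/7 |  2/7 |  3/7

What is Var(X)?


E[X] = 26/7
E[X²] = 194/7
Var(X) = E[X²] - (E[X])² = 194/7 - 676/49 = 682/49

Var(X) = 682/49 ≈ 13.9184


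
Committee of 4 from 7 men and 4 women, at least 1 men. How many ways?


Count by #men:
  1M,3W: C(7,1)×C(4,3)=28
  2M,2W: C(7,2)×C(4,2)=126
  3M,1W: C(7,3)×C(4,1)=140
  4M,0W: C(7,4)×C(4,0)=35
Total = 329

329


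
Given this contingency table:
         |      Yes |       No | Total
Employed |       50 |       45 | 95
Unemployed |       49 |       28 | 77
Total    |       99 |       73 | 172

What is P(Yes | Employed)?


P(Yes | Employed) = 50/(50+45) = 50/95 = 10/19

P(Yes|Employed) = 10/19 ≈ 52.63%


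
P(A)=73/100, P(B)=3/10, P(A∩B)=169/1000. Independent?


P(A)×P(B) = 219/1000
P(A∩B) = 169/1000
Not equal → NOT independent

No, not independent


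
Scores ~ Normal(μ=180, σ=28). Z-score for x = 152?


z = (x - μ)/σ = (152 - 180)/28 = -1.0

z = -1.0


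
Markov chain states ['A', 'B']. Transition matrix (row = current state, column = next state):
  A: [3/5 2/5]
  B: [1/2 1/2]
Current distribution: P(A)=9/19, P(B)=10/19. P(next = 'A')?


P(next=A) = Σᵢ P(now=i)×P(i→A)
= 9/19×3/5 + 10/19×1/2
= 27/95 + 5/19 = 52/95

P = 52/95 ≈ 0.5474


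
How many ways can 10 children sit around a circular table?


Circular arrangements of 10 distinct objects: fix one position to break rotational symmetry.
(n-1)! = 9! = 362880

362880


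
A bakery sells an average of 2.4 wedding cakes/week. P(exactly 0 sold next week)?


Poisson(λ=2.4): P(X=0) = e^(-λ)×λ^k/k!
= e^(-2.4) × 2.4^0 / 0!
≈ 0.09071795329 × 1 / 1 ≈ 0.090718

P(X=0) ≈ 0.090718 ≈ 9.07%


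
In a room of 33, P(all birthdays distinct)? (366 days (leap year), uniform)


P(all different) = Π(366-i)/366 for i=0..32
= (366/366)×(365/366)×...×(334/366)
= 0.225976

P ≈ 0.2260 ≈ 22.60%


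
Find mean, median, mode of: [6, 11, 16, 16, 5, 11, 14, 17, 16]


Sorted: [5, 6, 11, 11, 14, 16, 16, 16, 17]
Mean = 112/9
Median = 14
Freq: {6: 1, 11: 2, 16: 3, 5: 1, 14: 1, 17: 1}
Mode: [16]

Mean=112/9, Median=14, Mode=16


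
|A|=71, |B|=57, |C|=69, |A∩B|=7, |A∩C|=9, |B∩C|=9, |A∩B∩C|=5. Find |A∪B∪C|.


|A∪B∪C| = 71+57+69-7-9-9+5 = 177

|A∪B∪C| = 177


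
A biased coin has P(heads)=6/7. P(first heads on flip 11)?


Geometric: P(X=11) = (1-p)^(k-1)×p = (1/7)^10×6/7 = 6/1977326743

P(X=11) = 6/1977326743 ≈ 0.00%


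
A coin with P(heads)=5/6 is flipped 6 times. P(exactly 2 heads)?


Binomial: P(X=2) = C(6,2)×p^2×(1-p)^4
= 15 × 25/36 × 1/1296 = 125/15552

P(X=2) = 125/15552 ≈ 0.80%


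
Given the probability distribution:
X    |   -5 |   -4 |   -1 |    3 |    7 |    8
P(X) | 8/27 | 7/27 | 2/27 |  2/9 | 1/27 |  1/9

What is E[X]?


E[X] = Σ x·P(X=x)
= (-5)×(8/27) + (-4)×(7/27) + (-1)×(2/27) + (3)×(2/9) + (7)×(1/27) + (8)×(1/9)
= -7/9

E[X] = -7/9


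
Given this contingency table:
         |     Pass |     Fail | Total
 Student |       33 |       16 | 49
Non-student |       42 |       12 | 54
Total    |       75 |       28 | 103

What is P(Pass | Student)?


P(Pass | Student) = 33/(33+16) = 33/49

P(Pass|Student) = 33/49 ≈ 67.35%


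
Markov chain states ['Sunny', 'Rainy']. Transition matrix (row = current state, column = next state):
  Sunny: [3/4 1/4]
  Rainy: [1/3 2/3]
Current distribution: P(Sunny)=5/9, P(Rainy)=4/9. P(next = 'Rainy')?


P(next=Rainy) = Σᵢ P(now=i)×P(i→Rainy)
= 5/9×1/4 + 4/9×2/3
= 5/36 + 8/27 = 47/108

P = 47/108 ≈ 0.4352


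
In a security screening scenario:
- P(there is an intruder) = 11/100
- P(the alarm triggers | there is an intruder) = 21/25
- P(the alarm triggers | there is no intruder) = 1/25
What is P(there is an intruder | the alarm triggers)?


Using Bayes' theorem:
P(A|B) = P(B|A)·P(A) / P(B)

P(the alarm triggers) = 21/25 × 11/100 + 1/25 × 89/100
= 231/2500 + 89/2500 = 16/125

P(there is an intruder|the alarm triggers) = (231/2500) / (16/125) = 231/320

P(there is an intruder|the alarm triggers) = 231/320 ≈ 72.19%


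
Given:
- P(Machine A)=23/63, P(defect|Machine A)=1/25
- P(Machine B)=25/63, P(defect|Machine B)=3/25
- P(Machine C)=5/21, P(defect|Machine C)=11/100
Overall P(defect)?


P(B) = Σ P(B|Aᵢ)×P(Aᵢ)
  1/25×23/63 = 23/1575
  3/25×25/63 = 1/21
  11/100×5/21 = 11/420
Sum = 557/6300

P(defect) = 557/6300 ≈ 8.84%


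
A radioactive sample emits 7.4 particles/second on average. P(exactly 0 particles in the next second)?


Poisson(λ=7.4): P(X=0) = e^(-λ)×λ^k/k!
= e^(-7.4) × 7.4^0 / 0!
≈ 0.0006112527611 × 1 / 1 ≈ 0.000611

P(X=0) ≈ 0.000611 ≈ 0.06%


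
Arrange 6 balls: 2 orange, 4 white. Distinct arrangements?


6!/(2!×4!) = 15

15


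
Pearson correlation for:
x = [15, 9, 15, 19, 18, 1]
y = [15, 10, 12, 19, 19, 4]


n=6, Σx=77, Σy=79, Σxy=1202, Σx²=1217, Σy²=1207
r = (6×1202 - 77×79)/√((6×1217 - 77²)(6×1207 - 79²))
= 1129/√(1373×1001) = 1129/√1374373 ≈ 1129/1172.3366 ≈ 0.9630

r ≈ 0.9630


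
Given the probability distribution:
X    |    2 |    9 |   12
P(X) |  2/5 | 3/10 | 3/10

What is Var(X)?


E[X] = 71/10
E[X²] = 691/10
Var(X) = E[X²] - (E[X])² = 691/10 - 5041/100 = 1869/100

Var(X) = 1869/100 ≈ 18.6900


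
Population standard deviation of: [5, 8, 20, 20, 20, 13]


Mean = 86/6 = 43/3
  (5-43/3)²=784/9
  (8-43/3)²=361/9
  (20-43/3)²=289/9
  (20-43/3)²=289/9
  (20-43/3)²=289/9
  (13-43/3)²=16/9
Σ(x-μ)² = 676/3
σ² = (676/3)/6 = 338/9

σ = √(338/9) ≈ 6.1283


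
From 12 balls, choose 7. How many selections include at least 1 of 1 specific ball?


Complement: C(12,7) - C(11,7) = 792 - 330 = 462

462


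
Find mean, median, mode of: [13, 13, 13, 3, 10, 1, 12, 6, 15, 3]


Sorted: [1, 3, 3, 6, 10, 12, 13, 13, 13, 15]
Mean = 89/10
Median = 11
Freq: {13: 3, 3: 2, 10: 1, 1: 1, 12: 1, 6: 1, 15: 1}
Mode: [13]

Mean=89/10, Median=11, Mode=13


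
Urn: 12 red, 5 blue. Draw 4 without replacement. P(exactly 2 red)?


Hypergeometric: C(12,2)×C(5,2)/C(17,4)
= 66×10/2380 = 33/119

P(X=2) = 33/119 ≈ 27.73%


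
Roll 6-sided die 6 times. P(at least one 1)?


P(no 1)^6 = (5/6)^6 = 15625/46656
P(≥1) = 1 - 15625/46656 = 31031/46656

P = 31031/46656 ≈ 66.51%


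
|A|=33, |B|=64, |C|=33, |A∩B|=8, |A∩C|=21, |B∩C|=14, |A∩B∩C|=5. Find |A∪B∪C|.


|A∪B∪C| = 33+64+33-8-21-14+5 = 92

|A∪B∪C| = 92


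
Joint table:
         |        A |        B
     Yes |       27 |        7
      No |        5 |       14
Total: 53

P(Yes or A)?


P(Yes∨A) = P(Yes) + P(A) - P(Yes∧A)
= (34 + 32 - 27)/53 = 39/53

P = 39/53 ≈ 73.58%


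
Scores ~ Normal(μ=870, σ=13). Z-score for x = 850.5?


z = (x - μ)/σ = (850.5 - 870)/13 = -1.5

z = -1.5


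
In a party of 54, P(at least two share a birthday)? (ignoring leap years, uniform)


P(all different) = Π(365-i)/365 for i=0..53
= 0.016123
P(match) = 1 - 0.016123 = 0.983877

P ≈ 0.9839 ≈ 98.39%


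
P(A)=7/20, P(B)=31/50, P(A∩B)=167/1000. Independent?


P(A)×P(B) = 217/1000
P(A∩B) = 167/1000
Not equal → NOT independent

No, not independent


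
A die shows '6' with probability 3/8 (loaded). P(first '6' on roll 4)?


Geometric: P(X=4) = (1-p)^(k-1)×p = (5/8)^3×3/8 = 375/4096

P(X=4) = 375/4096 ≈ 9.16%


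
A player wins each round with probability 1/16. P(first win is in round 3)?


Geometric: P(X=3) = (1-p)^(k-1)×p = (15/16)^2×1/16 = 225/4096

P(X=3) = 225/4096 ≈ 5.49%


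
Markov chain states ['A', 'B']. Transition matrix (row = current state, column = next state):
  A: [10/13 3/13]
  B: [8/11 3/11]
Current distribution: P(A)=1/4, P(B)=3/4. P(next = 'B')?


P(next=B) = Σᵢ P(now=i)×P(i→B)
= 1/4×3/13 + 3/4×3/11
= 3/52 + 9/44 = 75/286

P = 75/286 ≈ 0.2622


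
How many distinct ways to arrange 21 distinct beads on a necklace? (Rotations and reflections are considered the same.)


Free circular arrangements: rotations and reflections both identified.
(n-1)!/2 = 20!/2 = 2432902008176640000/2 = 1216451004088320000

1216451004088320000


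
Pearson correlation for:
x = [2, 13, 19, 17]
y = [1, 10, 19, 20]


n=4, Σx=51, Σy=50, Σxy=833, Σx²=823, Σy²=862
r = (4×833 - 51×50)/√((4×823 - 51²)(4×862 - 50²))
= 782/√(691×948) = 782/√655068 ≈ 782/809.3627 ≈ 0.9662

r ≈ 0.9662


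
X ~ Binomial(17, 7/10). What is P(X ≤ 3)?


P(X ≤ 3) = Σ P(X=i) for i=0..3
P(X=0) = 129140163/100000000000000000
P(X=1) = 5122559799/100000000000000000
P(X=2) = 11952639531/12500000000000000
P(X=3) = 27889492239/2500000000000000
Sum = 121645250577/10000000000000000

P(X ≤ 3) = 121645250577/10000000000000000 ≈ 0.00%


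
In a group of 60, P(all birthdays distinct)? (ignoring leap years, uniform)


P(all different) = Π(365-i)/365 for i=0..59
= (365/365)×(364/365)×...×(306/365)
= 0.005877

P ≈ 0.0059 ≈ 0.59%


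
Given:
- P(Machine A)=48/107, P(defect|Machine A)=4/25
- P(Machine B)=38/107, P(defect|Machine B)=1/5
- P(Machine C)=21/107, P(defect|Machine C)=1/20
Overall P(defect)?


P(B) = Σ P(B|Aᵢ)×P(Aᵢ)
  4/25×48/107 = 192/2675
  1/5×38/107 = 38/535
  1/20×21/107 = 21/2140
Sum = 1633/10700

P(defect) = 1633/10700 ≈ 15.26%


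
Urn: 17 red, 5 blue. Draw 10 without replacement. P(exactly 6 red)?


Hypergeometric: C(17,6)×C(5,4)/C(22,10)
= 12376×5/646646 = 20/209

P(X=6) = 20/209 ≈ 9.57%


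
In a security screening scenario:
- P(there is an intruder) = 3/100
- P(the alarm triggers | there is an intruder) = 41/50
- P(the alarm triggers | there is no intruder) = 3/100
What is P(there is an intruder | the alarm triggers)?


Using Bayes' theorem:
P(A|B) = P(B|A)·P(A) / P(B)

P(the alarm triggers) = 41/50 × 3/100 + 3/100 × 97/100
= 123/5000 + 291/10000 = 537/10000

P(there is an intruder|the alarm triggers) = (123/5000) / (537/10000) = 82/179

P(there is an intruder|the alarm triggers) = 82/179 ≈ 45.81%


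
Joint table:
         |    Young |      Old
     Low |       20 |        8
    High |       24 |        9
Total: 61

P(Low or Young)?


P(Low∨Young) = P(Low) + P(Young) - P(Low∧Young)
= (28 + 44 - 20)/61 = 52/61

P = 52/61 ≈ 85.25%


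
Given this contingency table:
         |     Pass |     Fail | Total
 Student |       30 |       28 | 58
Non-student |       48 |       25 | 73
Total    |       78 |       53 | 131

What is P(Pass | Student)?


P(Pass | Student) = 30/(30+28) = 30/58 = 15/29

P(Pass|Student) = 15/29 ≈ 51.72%


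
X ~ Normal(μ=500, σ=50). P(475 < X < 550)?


z₁=(475-500)/50=-0.5, z₂=(550-500)/50=1.0
P = Φ(1.0) - Φ(-0.5) = 0.841345 - 0.308538 = 0.532807 ≈ 0.5328

P(475 < X < 550) ≈ 0.5328


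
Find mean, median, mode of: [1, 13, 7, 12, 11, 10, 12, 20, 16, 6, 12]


Sorted: [1, 6, 7, 10, 11, 12, 12, 12, 13, 16, 20]
Mean = 120/11
Median = 12
Freq: {1: 1, 13: 1, 7: 1, 12: 3, 11: 1, 10: 1, 20: 1, 16: 1, 6: 1}
Mode: [12]

Mean=120/11, Median=12, Mode=12


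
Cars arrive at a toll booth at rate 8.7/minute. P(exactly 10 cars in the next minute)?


Poisson(λ=8.7): P(X=10) = e^(-λ)×λ^k/k!
= e^(-8.7) × 8.7^10 / 10!
≈ 0.000166585811 × 2484234141.91 / 3628800 ≈ 0.114043

P(X=10) ≈ 0.114043 ≈ 11.40%


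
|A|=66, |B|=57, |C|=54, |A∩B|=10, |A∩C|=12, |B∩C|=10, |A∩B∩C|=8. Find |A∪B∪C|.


|A∪B∪C| = 66+57+54-10-12-10+8 = 153

|A∪B∪C| = 153


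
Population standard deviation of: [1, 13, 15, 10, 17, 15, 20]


Mean = 91/7 = 13
  (1-13)²=144
  (13-13)²=0
  (15-13)²=4
  (10-13)²=9
  (17-13)²=16
  (15-13)²=4
  (20-13)²=49
Σ(x-μ)² = 226
σ² = 226/7

σ = √(226/7) ≈ 5.6821


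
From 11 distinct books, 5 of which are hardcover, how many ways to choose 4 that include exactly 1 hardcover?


Choose 1 of the 5 hardcovers and 3 of the other 6 books:
C(5,1)×C(6,3) = 5×20 = 100

100


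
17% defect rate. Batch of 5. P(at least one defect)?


P(all good) = (83/100)^5 = 3939040643/10000000000
P(≥1 defect) = 6060959357/10000000000

P = 6060959357/10000000000 ≈ 60.61%


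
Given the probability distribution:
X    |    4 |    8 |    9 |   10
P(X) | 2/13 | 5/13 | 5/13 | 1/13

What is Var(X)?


E[X] = 103/13
E[X²] = 857/13
Var(X) = E[X²] - (E[X])² = 857/13 - 10609/169 = 532/169

Var(X) = 532/169 ≈ 3.1479


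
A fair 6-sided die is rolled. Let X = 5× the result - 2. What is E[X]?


E[die] = (1+6)/2 = 7/2
E[X] = 5×7/2 - 2 = 31/2

E[X] = 31/2


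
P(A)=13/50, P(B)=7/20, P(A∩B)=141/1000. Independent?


P(A)×P(B) = 91/1000
P(A∩B) = 141/1000
Not equal → NOT independent

No, not independent


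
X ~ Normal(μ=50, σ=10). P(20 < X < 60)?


z₁=(20-50)/10=-3.0, z₂=(60-50)/10=1.0
P = Φ(1.0) - Φ(-3.0) = 0.841345 - 0.001350 = 0.839995 ≈ 0.8400

P(20 < X < 60) ≈ 0.8400


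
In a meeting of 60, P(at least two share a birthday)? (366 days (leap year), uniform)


P(all different) = Π(366-i)/366 for i=0..59
= 0.005966
P(match) = 1 - 0.005966 = 0.994034

P ≈ 0.9940 ≈ 99.40%


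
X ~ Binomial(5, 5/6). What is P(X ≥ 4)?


P(X ≥ 4) = Σ P(X=i) for i=4..5
P(X=4) = 3125/7776
P(X=5) = 3125/7776
Sum = 3125/3888

P(X ≥ 4) = 3125/3888 ≈ 80.38%


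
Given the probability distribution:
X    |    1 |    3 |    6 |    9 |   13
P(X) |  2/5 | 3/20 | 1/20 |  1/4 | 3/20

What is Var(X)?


E[X] = 107/20
E[X²] = 983/20
Var(X) = E[X²] - (E[X])² = 983/20 - 11449/400 = 8211/400

Var(X) = 8211/400 ≈ 20.5275


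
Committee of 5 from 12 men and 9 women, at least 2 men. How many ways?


Count by #men:
  2M,3W: C(12,2)×C(9,3)=5544
  3M,2W: C(12,3)×C(9,2)=7920
  4M,1W: C(12,4)×C(9,1)=4455
  5M,0W: C(12,5)×C(9,0)=792
Total = 18711

18711


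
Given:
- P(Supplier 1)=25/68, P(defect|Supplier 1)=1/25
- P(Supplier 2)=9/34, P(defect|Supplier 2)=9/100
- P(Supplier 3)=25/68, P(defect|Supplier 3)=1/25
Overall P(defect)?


P(B) = Σ P(B|Aᵢ)×P(Aᵢ)
  1/25×25/68 = 1/68
  9/100×9/34 = 81/3400
  1/25×25/68 = 1/68
Sum = 181/3400

P(defect) = 181/3400 ≈ 5.32%


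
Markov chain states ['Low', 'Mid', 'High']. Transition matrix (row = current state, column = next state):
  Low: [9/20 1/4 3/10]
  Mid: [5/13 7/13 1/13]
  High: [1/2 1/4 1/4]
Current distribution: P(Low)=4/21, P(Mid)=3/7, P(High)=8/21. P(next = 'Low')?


P(next=Low) = Σᵢ P(now=i)×P(i→Low)
= 4/21×9/20 + 3/7×5/13 + 8/21×1/2
= 3/35 + 15/91 + 4/21 = 86/195

P = 86/195 ≈ 0.4410


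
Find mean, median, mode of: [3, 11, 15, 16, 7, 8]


Sorted: [3, 7, 8, 11, 15, 16]
Mean = 60/6 = 10
Median = 19/2
Freq: {3: 1, 11: 1, 15: 1, 16: 1, 7: 1, 8: 1}
Mode: No mode

Mean=10, Median=19/2, Mode=No mode


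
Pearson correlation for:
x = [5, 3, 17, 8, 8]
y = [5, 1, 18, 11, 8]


n=5, Σx=41, Σy=43, Σxy=486, Σx²=451, Σy²=535
r = (5×486 - 41×43)/√((5×451 - 41²)(5×535 - 43²))
= 667/√(574×826) = 667/√474124 ≈ 667/688.5666 ≈ 0.9687

r ≈ 0.9687


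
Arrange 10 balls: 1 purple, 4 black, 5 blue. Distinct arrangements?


10!/(1!×4!×5!) = 1260

1260


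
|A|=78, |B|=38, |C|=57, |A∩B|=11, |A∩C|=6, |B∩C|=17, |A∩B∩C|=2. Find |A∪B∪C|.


|A∪B∪C| = 78+38+57-11-6-17+2 = 141

|A∪B∪C| = 141


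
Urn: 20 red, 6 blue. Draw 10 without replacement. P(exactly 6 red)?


Hypergeometric: C(20,6)×C(6,4)/C(26,10)
= 38760×15/5311735 = 360/3289

P(X=6) = 360/3289 ≈ 10.95%


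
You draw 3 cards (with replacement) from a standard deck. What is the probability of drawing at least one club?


P(not a club) = 39/52 = 3/4
P(none in 3 draws) = (3/4)^3 = 27/64
P(≥1 club) = 1 - 27/64 = 37/64

P = 37/64 ≈ 57.81%


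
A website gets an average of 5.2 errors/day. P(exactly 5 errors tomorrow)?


Poisson(λ=5.2): P(X=5) = e^(-λ)×λ^k/k!
= e^(-5.2) × 5.2^5 / 5!
≈ 0.005516564421 × 3802.04032 / 120 ≈ 0.174785

P(X=5) ≈ 0.174785 ≈ 17.48%


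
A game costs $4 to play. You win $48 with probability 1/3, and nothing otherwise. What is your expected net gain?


E[gain] = (48-4)×1/3 + (-4)×2/3
= 44/3 - 8/3 = 12

Expected net gain = $12 ≈ $12.00


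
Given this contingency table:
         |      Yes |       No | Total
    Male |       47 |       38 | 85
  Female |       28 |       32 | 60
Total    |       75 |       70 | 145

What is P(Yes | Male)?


P(Yes | Male) = 47/(47+38) = 47/85

P(Yes|Male) = 47/85 ≈ 55.29%


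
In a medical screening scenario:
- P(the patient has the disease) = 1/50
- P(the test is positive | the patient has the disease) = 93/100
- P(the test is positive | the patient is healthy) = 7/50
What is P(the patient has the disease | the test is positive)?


Using Bayes' theorem:
P(A|B) = P(B|A)·P(A) / P(B)

P(the test is positive) = 93/100 × 1/50 + 7/50 × 49/50
= 93/5000 + 343/2500 = 779/5000

P(the patient has the disease|the test is positive) = (93/5000) / (779/5000) = 93/779

P(the patient has the disease|the test is positive) = 93/779 ≈ 11.94%


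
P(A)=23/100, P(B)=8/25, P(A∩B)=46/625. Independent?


P(A)×P(B) = 46/625
P(A∩B) = 46/625
Equal ✓ → Independent

Yes, independent


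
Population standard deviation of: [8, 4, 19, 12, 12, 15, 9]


Mean = 79/7
  (8-79/7)²=529/49
  (4-79/7)²=2601/49
  (19-79/7)²=2916/49
  (12-79/7)²=25/49
  (12-79/7)²=25/49
  (15-79/7)²=676/49
  (9-79/7)²=256/49
Σ(x-μ)² = 1004/7
σ² = (1004/7)/7 = 1004/49

σ = √(1004/49) ≈ 4.5266


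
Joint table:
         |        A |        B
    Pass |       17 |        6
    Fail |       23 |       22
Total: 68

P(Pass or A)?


P(Pass∨A) = P(Pass) + P(A) - P(Pass∧A)
= (23 + 40 - 17)/68 = 46/68 = 23/34

P = 23/34 ≈ 67.65%
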